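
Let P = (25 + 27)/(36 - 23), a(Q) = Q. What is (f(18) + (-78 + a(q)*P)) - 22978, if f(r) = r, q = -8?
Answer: -23070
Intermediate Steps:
P = 4 (P = 52/13 = 52*(1/13) = 4)
(f(18) + (-78 + a(q)*P)) - 22978 = (18 + (-78 - 8*4)) - 22978 = (18 + (-78 - 32)) - 22978 = (18 - 110) - 22978 = -92 - 22978 = -23070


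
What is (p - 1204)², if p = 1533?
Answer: 108241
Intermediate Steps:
(p - 1204)² = (1533 - 1204)² = 329² = 108241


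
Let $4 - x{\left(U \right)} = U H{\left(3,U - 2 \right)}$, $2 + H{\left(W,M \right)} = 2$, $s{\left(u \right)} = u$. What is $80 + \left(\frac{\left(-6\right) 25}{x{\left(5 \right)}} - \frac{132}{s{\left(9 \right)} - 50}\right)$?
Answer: $\frac{3749}{82} \approx 45.719$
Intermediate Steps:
$H{\left(W,M \right)} = 0$ ($H{\left(W,M \right)} = -2 + 2 = 0$)
$x{\left(U \right)} = 4$ ($x{\left(U \right)} = 4 - U 0 = 4 - 0 = 4 + 0 = 4$)
$80 + \left(\frac{\left(-6\right) 25}{x{\left(5 \right)}} - \frac{132}{s{\left(9 \right)} - 50}\right) = 80 - \left(\frac{132}{9 - 50} - \frac{\left(-6\right) 25}{4}\right) = 80 - \left(\frac{75}{2} + \frac{132}{-41}\right) = 80 - \frac{2811}{82} = \frac{3749}{82}$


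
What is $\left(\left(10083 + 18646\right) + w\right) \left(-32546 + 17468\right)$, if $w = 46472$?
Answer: $-1133880678$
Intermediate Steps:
$\left(\left(10083 + 18646\right) + w\right) \left(-32546 + 17468\right) = \left(\left(10083 + 18646\right) + 46472\right) \left(-32546 + 17468\right) = \left(28729 + 46472\right) \left(-15078\right) = 75201 \left(-15078\right) = -1133880678$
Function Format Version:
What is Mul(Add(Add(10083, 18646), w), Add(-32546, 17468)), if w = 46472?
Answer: -1133880678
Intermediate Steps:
Mul(Add(Add(10083, 18646), w), Add(-32546, 17468)) = Mul(Add(Add(10083, 18646), 46472), Add(-32546, 17468)) = Mul(Add(28729, 46472), -15078) = Mul(75201, -15078) = -1133880678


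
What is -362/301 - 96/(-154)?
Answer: -274/473 ≈ -0.57928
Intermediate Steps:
-362/301 - 96/(-154) = -362*1/301 - 96*(-1/154) = -362/301 + 48/77 = -274/473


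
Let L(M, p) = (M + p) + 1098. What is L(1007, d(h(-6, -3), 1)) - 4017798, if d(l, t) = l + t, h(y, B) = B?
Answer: -4015695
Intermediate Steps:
L(M, p) = 1098 + M + p
L(1007, d(h(-6, -3), 1)) - 4017798 = (1098 + 1007 + (-3 + 1)) - 4017798 = (1098 + 1007 - 2) - 4017798 = 2103 - 4017798 = -4015695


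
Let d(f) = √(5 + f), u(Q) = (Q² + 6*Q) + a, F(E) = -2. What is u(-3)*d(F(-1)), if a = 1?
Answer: -8*√3 ≈ -13.856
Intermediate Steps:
u(Q) = 1 + Q² + 6*Q (u(Q) = (Q² + 6*Q) + 1 = 1 + Q² + 6*Q)
u(-3)*d(F(-1)) = (1 + (-3)² + 6*(-3))*√(5 - 2) = (1 + 9 - 18)*√3 = -8*√3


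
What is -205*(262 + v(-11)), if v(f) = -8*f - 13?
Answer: -69085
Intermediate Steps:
v(f) = -13 - 8*f
-205*(262 + v(-11)) = -205*(262 + (-13 - 8*(-11))) = -205*(262 + (-13 + 88)) = -205*(262 + 75) = -205*337 = -69085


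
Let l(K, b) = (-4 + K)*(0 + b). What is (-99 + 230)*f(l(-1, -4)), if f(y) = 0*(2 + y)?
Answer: 0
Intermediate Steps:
l(K, b) = b*(-4 + K) (l(K, b) = (-4 + K)*b = b*(-4 + K))
f(y) = 0
(-99 + 230)*f(l(-1, -4)) = (-99 + 230)*0 = 131*0 = 0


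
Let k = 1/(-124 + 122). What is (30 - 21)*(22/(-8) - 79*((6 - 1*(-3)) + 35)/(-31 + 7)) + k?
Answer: 5113/4 ≈ 1278.3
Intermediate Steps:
k = -½ (k = 1/(-2) = -½ ≈ -0.50000)
(30 - 21)*(22/(-8) - 79*((6 - 1*(-3)) + 35)/(-31 + 7)) + k = (30 - 21)*(22/(-8) - 79*((6 - 1*(-3)) + 35)/(-31 + 7)) - ½ = 9*(22*(-⅛) - 79/((-24/((6 + 3) + 35)))) - ½ = 9*(-11/4 - 79/((-24/(9 + 35)))) - ½ = 9*(-11/4 - 79/((-24/44))) - ½ = 9*(-11/4 - 79/((-24*1/44))) - ½ = 9*(-11/4 - 79/(-6/11)) - ½ = 9*(-11/4 - 79*(-11/6)) - ½ = 9*(-11/4 + 869/6) - ½ = 9*(1705/12) - ½ = 5115/4 - ½ = 5113/4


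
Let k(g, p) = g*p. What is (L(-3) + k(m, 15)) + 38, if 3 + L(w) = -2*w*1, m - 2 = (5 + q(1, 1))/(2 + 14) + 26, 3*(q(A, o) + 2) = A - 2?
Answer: 927/2 ≈ 463.50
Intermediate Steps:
q(A, o) = -8/3 + A/3 (q(A, o) = -2 + (A - 2)/3 = -2 + (-2 + A)/3 = -2 + (-2/3 + A/3) = -8/3 + A/3)
m = 169/6 (m = 2 + ((5 + (-8/3 + (1/3)*1))/(2 + 14) + 26) = 2 + ((5 + (-8/3 + 1/3))/16 + 26) = 2 + ((5 - 7/3)*(1/16) + 26) = 2 + ((8/3)*(1/16) + 26) = 2 + (1/6 + 26) = 2 + 157/6 = 169/6 ≈ 28.167)
L(w) = -3 - 2*w (L(w) = -3 - 2*w*1 = -3 - 2*w)
(L(-3) + k(m, 15)) + 38 = ((-3 - 2*(-3)) + (169/6)*15) + 38 = ((-3 + 6) + 845/2) + 38 = (3 + 845/2) + 38 = 851/2 + 38 = 927/2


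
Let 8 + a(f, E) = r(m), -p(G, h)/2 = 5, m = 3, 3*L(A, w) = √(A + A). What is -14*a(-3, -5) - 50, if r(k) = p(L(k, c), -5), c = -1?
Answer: 202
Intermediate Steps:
L(A, w) = √2*√A/3 (L(A, w) = √(A + A)/3 = √(2*A)/3 = (√2*√A)/3 = √2*√A/3)
p(G, h) = -10 (p(G, h) = -2*5 = -10)
r(k) = -10
a(f, E) = -18 (a(f, E) = -8 - 10 = -18)
-14*a(-3, -5) - 50 = -14*(-18) - 50 = 252 - 50 = 202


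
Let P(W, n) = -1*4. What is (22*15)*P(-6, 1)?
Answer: -1320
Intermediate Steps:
P(W, n) = -4
(22*15)*P(-6, 1) = (22*15)*(-4) = 330*(-4) = -1320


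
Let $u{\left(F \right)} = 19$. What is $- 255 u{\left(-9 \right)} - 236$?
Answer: $-5081$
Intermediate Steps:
$- 255 u{\left(-9 \right)} - 236 = \left(-255\right) 19 - 236 = -4845 - 236 = -5081$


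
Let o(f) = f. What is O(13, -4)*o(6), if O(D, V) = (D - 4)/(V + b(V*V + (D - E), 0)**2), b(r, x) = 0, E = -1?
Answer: -27/2 ≈ -13.500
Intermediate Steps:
O(D, V) = (-4 + D)/V (O(D, V) = (D - 4)/(V + 0**2) = (-4 + D)/(V + 0) = (-4 + D)/V)
O(13, -4)*o(6) = ((-4 + 13)/(-4))*6 = -1/4*9*6 = -9/4*6 = -27/2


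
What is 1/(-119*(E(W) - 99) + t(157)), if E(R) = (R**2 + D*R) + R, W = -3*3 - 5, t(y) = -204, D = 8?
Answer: 1/3247 ≈ 0.00030798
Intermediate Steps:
W = -14 (W = -9 - 5 = -14)
E(R) = R**2 + 9*R (E(R) = (R**2 + 8*R) + R = R**2 + 9*R)
1/(-119*(E(W) - 99) + t(157)) = 1/(-119*(-14*(9 - 14) - 99) - 204) = 1/(-119*(-14*(-5) - 99) - 204) = 1/(-119*(70 - 99) - 204) = 1/(-119*(-29) - 204) = 1/(3451 - 204) = 1/3247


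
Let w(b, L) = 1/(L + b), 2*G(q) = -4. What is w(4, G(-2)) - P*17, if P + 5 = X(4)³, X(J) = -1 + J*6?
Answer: -413507/2 ≈ -2.0675e+5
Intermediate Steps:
X(J) = -1 + 6*J
G(q) = -2 (G(q) = (½)*(-4) = -2)
P = 12162 (P = -5 + (-1 + 6*4)³ = -5 + (-1 + 24)³ = -5 + 23³ = -5 + 12167 = 12162)
w(4, G(-2)) - P*17 = 1/(-2 + 4) - 1*12162*17 = 1/2 - 12162*17 = ½ - 206754 = -413507/2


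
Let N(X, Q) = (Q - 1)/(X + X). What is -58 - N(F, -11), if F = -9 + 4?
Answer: -296/5 ≈ -59.200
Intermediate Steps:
F = -5
N(X, Q) = (-1 + Q)/(2*X) (N(X, Q) = (-1 + Q)/((2*X)) = (-1 + Q)*(1/(2*X)) = (-1 + Q)/(2*X))
-58 - N(F, -11) = -58 - (-1 - 11)/(2*(-5)) = -58 - (-1)*(-12)/(2*5) = -58 - 1*6/5 = -58 - 6/5 = -296/5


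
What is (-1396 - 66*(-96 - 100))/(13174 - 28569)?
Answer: -2308/3079 ≈ -0.74959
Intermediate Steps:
(-1396 - 66*(-96 - 100))/(13174 - 28569) = (-1396 - 66*(-196))/(-15395) = (-1396 + 12936)*(-1/15395) = 11540*(-1/15395) = -2308/3079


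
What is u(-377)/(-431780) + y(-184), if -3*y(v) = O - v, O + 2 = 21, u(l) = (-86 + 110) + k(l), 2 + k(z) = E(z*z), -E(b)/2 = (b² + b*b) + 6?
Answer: 121160090161/647670 ≈ 1.8707e+5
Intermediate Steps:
E(b) = -12 - 4*b² (E(b) = -2*((b² + b*b) + 6) = -2*((b² + b²) + 6) = -2*(2*b² + 6) = -2*(6 + 2*b²) = -12 - 4*b²)
k(z) = -14 - 4*z⁴ (k(z) = -2 + (-12 - 4*z⁴) = -14 - 4*z⁴)
u(l) = 10 - 4*l⁴ (u(l) = (-86 + 110) + (-14 - 4*l⁴) = 24 + (-14 - 4*l⁴) = 10 - 4*l⁴)
O = 19 (O = -2 + 21 = 19)
y(v) = -19/3 + v/3 (y(v) = -(19 - v)/3 = -19/3 + v/3)
u(-377)/(-431780) + y(-184) = (10 - 4*(-377)⁴)/(-431780) + (-19/3 + (⅓)*(-184)) = (10 - 4*20200652641)*(-1/431780) + (-19/3 - 184/3) = (10 - 80802610564)*(-1/431780) - 203/3 = -80802610554*(-1/431780) - 203/3 = 40401305277/215890 - 203/3 = 121160090161/647670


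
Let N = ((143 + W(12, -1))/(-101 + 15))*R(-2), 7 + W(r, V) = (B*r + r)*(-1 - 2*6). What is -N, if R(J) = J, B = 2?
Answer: 332/43 ≈ 7.7209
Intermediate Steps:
W(r, V) = -7 - 39*r (W(r, V) = -7 + (2*r + r)*(-1 - 2*6) = -7 + (3*r)*(-1 - 12) = -7 + (3*r)*(-13) = -7 - 39*r)
N = -332/43 (N = ((143 + (-7 - 39*12))/(-101 + 15))*(-2) = ((143 + (-7 - 468))/(-86))*(-2) = ((143 - 475)*(-1/86))*(-2) = -332*(-1/86)*(-2) = (166/43)*(-2) = -332/43 ≈ -7.7209)
-N = -1*(-332/43) = 332/43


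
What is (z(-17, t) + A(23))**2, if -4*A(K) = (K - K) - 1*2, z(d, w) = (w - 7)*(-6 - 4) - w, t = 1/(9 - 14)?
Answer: 528529/100 ≈ 5285.3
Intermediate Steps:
t = -1/5 (t = 1/(-5) = -1/5 ≈ -0.20000)
z(d, w) = 70 - 11*w (z(d, w) = (-7 + w)*(-10) - w = (70 - 10*w) - w = 70 - 11*w)
A(K) = 1/2 (A(K) = -((K - K) - 1*2)/4 = -(0 - 2)/4 = -1/4*(-2) = 1/2)
(z(-17, t) + A(23))**2 = ((70 - 11*(-1/5)) + 1/2)**2 = ((70 + 11/5) + 1/2)**2 = (361/5 + 1/2)**2 = (727/10)**2 = 528529/100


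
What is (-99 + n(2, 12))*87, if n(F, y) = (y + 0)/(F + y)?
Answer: -59769/7 ≈ -8538.4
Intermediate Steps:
n(F, y) = y/(F + y)
(-99 + n(2, 12))*87 = (-99 + 12/(2 + 12))*87 = (-99 + 12/14)*87 = (-99 + 12*(1/14))*87 = (-99 + 6/7)*87 = -687/7*87 = -59769/7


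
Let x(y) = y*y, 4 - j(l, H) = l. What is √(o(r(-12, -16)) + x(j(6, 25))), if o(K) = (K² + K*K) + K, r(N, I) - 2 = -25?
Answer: √1039 ≈ 32.234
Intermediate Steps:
j(l, H) = 4 - l
r(N, I) = -23 (r(N, I) = 2 - 25 = -23)
o(K) = K + 2*K² (o(K) = (K² + K²) + K = 2*K² + K = K + 2*K²)
x(y) = y²
√(o(r(-12, -16)) + x(j(6, 25))) = √(-23*(1 + 2*(-23)) + (4 - 1*6)²) = √(-23*(1 - 46) + (4 - 6)²) = √(-23*(-45) + (-2)²) = √(1035 + 4) = √1039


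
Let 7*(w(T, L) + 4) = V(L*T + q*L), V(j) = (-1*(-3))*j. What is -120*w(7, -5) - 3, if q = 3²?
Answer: 32139/7 ≈ 4591.3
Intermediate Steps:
q = 9
V(j) = 3*j
w(T, L) = -4 + 27*L/7 + 3*L*T/7 (w(T, L) = -4 + (3*(L*T + 9*L))/7 = -4 + (3*(9*L + L*T))/7 = -4 + (27*L + 3*L*T)/7 = -4 + (27*L/7 + 3*L*T/7) = -4 + 27*L/7 + 3*L*T/7)
-120*w(7, -5) - 3 = -120*(-4 + (3/7)*(-5)*(9 + 7)) - 3 = -120*(-4 + (3/7)*(-5)*16) - 3 = -120*(-4 - 240/7) - 3 = -120*(-268/7) - 3 = 32160/7 - 3 = 32139/7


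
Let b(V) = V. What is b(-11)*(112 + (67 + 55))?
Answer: -2574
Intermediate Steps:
b(-11)*(112 + (67 + 55)) = -11*(112 + (67 + 55)) = -11*(112 + 122) = -11*234 = -2574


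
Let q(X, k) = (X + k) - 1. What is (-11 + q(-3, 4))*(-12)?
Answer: 132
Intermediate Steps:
q(X, k) = -1 + X + k
(-11 + q(-3, 4))*(-12) = (-11 + (-1 - 3 + 4))*(-12) = (-11 + 0)*(-12) = -11*(-12) = 132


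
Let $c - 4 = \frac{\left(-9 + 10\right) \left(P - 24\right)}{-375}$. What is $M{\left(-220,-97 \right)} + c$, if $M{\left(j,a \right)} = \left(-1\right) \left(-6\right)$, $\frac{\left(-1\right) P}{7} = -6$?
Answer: $\frac{1244}{125} \approx 9.952$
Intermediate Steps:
$P = 42$ ($P = \left(-7\right) \left(-6\right) = 42$)
$M{\left(j,a \right)} = 6$
$c = \frac{494}{125}$ ($c = 4 + \frac{\left(-9 + 10\right) \left(42 - 24\right)}{-375} = 4 + 1 \cdot 18 \left(- \frac{1}{375}\right) = 4 + 18 \left(- \frac{1}{375}\right) = 4 - \frac{6}{125} = \frac{494}{125} \approx 3.952$)
$M{\left(-220,-97 \right)} + c = 6 + \frac{494}{125} = \frac{1244}{125}$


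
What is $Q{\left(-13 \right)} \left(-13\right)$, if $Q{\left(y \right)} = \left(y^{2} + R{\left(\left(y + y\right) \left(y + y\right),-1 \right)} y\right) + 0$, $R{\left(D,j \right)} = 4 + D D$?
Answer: $77227423$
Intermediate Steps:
$R{\left(D,j \right)} = 4 + D^{2}$
$Q{\left(y \right)} = y^{2} + y \left(4 + 16 y^{4}\right)$ ($Q{\left(y \right)} = \left(y^{2} + \left(4 + \left(\left(y + y\right) \left(y + y\right)\right)^{2}\right) y\right) + 0 = \left(y^{2} + \left(4 + \left(2 y 2 y\right)^{2}\right) y\right) + 0 = \left(y^{2} + \left(4 + \left(4 y^{2}\right)^{2}\right) y\right) + 0 = \left(y^{2} + \left(4 + 16 y^{4}\right) y\right) + 0 = \left(y^{2} + y \left(4 + 16 y^{4}\right)\right) + 0 = y^{2} + y \left(4 + 16 y^{4}\right)$)
$Q{\left(-13 \right)} \left(-13\right) = - 13 \left(4 - 13 + 16 \left(-13\right)^{4}\right) \left(-13\right) = - 13 \left(4 - 13 + 16 \cdot 28561\right) \left(-13\right) = - 13 \left(4 - 13 + 456976\right) \left(-13\right) = \left(-13\right) 456967 \left(-13\right) = \left(-5940571\right) \left(-13\right) = 77227423$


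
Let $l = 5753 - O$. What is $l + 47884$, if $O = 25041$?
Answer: $28596$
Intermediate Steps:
$l = -19288$ ($l = 5753 - 25041 = -19288$)
$l + 47884 = -19288 + 47884 = 28596$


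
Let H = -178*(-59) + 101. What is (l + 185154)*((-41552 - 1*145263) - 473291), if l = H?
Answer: -129220370242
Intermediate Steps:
H = 10603 (H = 10502 + 101 = 10603)
l = 10603
(l + 185154)*((-41552 - 1*145263) - 473291) = (10603 + 185154)*((-41552 - 1*145263) - 473291) = 195757*((-41552 - 145263) - 473291) = 195757*(-186815 - 473291) = 195757*(-660106) = -129220370242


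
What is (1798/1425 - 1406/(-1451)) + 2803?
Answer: 5800305473/2067675 ≈ 2805.2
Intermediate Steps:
(1798/1425 - 1406/(-1451)) + 2803 = (1798*(1/1425) - 1406*(-1/1451)) + 2803 = (1798/1425 + 1406/1451) + 2803 = 4612448/2067675 + 2803 = 5800305473/2067675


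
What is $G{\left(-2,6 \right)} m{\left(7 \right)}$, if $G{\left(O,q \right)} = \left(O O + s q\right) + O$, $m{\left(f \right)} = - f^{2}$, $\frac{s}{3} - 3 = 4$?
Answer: $-6272$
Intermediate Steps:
$s = 21$ ($s = 9 + 3 \cdot 4 = 9 + 12 = 21$)
$G{\left(O,q \right)} = O + O^{2} + 21 q$ ($G{\left(O,q \right)} = \left(O O + 21 q\right) + O = \left(O^{2} + 21 q\right) + O = O + O^{2} + 21 q$)
$G{\left(-2,6 \right)} m{\left(7 \right)} = \left(-2 + \left(-2\right)^{2} + 21 \cdot 6\right) \left(- 7^{2}\right) = \left(-2 + 4 + 126\right) \left(\left(-1\right) 49\right) = 128 \left(-49\right) = -6272$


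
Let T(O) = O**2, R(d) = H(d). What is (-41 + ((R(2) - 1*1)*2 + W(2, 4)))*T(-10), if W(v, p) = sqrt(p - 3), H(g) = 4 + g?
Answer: -3000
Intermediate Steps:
R(d) = 4 + d
W(v, p) = sqrt(-3 + p)
(-41 + ((R(2) - 1*1)*2 + W(2, 4)))*T(-10) = (-41 + (((4 + 2) - 1*1)*2 + sqrt(-3 + 4)))*(-10)**2 = (-41 + ((6 - 1)*2 + sqrt(1)))*100 = (-41 + (5*2 + 1))*100 = (-41 + (10 + 1))*100 = (-41 + 11)*100 = -30*100 = -3000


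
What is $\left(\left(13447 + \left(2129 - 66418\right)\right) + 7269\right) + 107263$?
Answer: $63690$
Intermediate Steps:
$\left(\left(13447 + \left(2129 - 66418\right)\right) + 7269\right) + 107263 = \left(\left(13447 - 64289\right) + 7269\right) + 107263 = \left(-50842 + 7269\right) + 107263 = -43573 + 107263 = 63690$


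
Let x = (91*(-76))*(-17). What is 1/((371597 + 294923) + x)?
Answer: 1/784092 ≈ 1.2754e-6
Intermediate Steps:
x = 117572 (x = -6916*(-17) = 117572)
1/((371597 + 294923) + x) = 1/((371597 + 294923) + 117572) = 1/(666520 + 117572) = 1/784092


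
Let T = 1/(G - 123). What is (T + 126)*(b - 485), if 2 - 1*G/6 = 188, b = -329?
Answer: -127075982/1239 ≈ -1.0256e+5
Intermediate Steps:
G = -1116 (G = 12 - 6*188 = 12 - 1128 = -1116)
T = -1/1239 (T = 1/(-1116 - 123) = 1/(-1239) = -1/1239 ≈ -0.00080710)
(T + 126)*(b - 485) = (-1/1239 + 126)*(-329 - 485) = (156113/1239)*(-814) = -127075982/1239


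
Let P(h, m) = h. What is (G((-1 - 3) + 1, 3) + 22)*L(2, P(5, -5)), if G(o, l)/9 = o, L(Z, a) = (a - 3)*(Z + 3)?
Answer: -50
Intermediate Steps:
L(Z, a) = (-3 + a)*(3 + Z)
G(o, l) = 9*o
(G((-1 - 3) + 1, 3) + 22)*L(2, P(5, -5)) = (9*((-1 - 3) + 1) + 22)*(-9 - 3*2 + 3*5 + 2*5) = (9*(-4 + 1) + 22)*(-9 - 6 + 15 + 10) = (9*(-3) + 22)*10 = (-27 + 22)*10 = -5*10 = -50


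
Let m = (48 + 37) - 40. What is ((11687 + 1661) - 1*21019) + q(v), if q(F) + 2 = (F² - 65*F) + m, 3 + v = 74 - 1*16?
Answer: -8178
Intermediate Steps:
m = 45 (m = 85 - 40 = 45)
v = 55 (v = -3 + (74 - 1*16) = -3 + (74 - 16) = -3 + 58 = 55)
q(F) = 43 + F² - 65*F (q(F) = -2 + ((F² - 65*F) + 45) = -2 + (45 + F² - 65*F) = 43 + F² - 65*F)
((11687 + 1661) - 1*21019) + q(v) = ((11687 + 1661) - 1*21019) + (43 + 55² - 65*55) = (13348 - 21019) + (43 + 3025 - 3575) = -7671 - 507 = -8178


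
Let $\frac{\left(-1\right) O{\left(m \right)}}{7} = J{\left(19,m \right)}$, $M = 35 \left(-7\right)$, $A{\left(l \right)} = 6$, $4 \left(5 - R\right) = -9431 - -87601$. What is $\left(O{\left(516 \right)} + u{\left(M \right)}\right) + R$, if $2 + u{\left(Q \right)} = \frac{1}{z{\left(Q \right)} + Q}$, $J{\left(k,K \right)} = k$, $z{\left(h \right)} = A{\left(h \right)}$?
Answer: $- \frac{9403457}{478} \approx -19673.0$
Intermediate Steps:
$R = - \frac{39075}{2}$ ($R = 5 - \frac{-9431 - -87601}{4} = 5 - \frac{-9431 + 87601}{4} = 5 - \frac{39085}{2} = - \frac{39075}{2} \approx -19538.0$)
$z{\left(h \right)} = 6$
$M = -245$
$O{\left(m \right)} = -133$ ($O{\left(m \right)} = \left(-7\right) 19 = -133$)
$u{\left(Q \right)} = -2 + \frac{1}{6 + Q}$
$\left(O{\left(516 \right)} + u{\left(M \right)}\right) + R = \left(-133 + \frac{-11 - -490}{6 - 245}\right) - \frac{39075}{2} = \left(-133 + \frac{-11 + 490}{-239}\right) - \frac{39075}{2} = \left(-133 - \frac{479}{239}\right) - \frac{39075}{2} = - \frac{32266}{239} - \frac{39075}{2} = - \frac{9403457}{478}$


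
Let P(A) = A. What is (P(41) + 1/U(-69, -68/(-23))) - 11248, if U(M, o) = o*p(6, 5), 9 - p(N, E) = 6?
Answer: -2286205/204 ≈ -11207.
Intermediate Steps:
p(N, E) = 3 (p(N, E) = 9 - 1*6 = 9 - 6 = 3)
U(M, o) = 3*o (U(M, o) = o*3 = 3*o)
(P(41) + 1/U(-69, -68/(-23))) - 11248 = (41 + 1/(3*(-68/(-23)))) - 11248 = (41 + 1/(3*(-68*(-1/23)))) - 11248 = (41 + 1/(3*(68/23))) - 11248 = (41 + 1/(204/23)) - 11248 = (41 + 23/204) - 11248 = 8387/204 - 11248 = -2286205/204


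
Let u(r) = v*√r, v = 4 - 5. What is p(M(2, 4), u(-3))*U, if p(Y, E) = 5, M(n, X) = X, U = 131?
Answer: 655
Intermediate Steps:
v = -1
u(r) = -√r
p(M(2, 4), u(-3))*U = 5*131 = 655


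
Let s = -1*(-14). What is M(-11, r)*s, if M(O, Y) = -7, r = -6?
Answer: -98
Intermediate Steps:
s = 14
M(-11, r)*s = -7*14 = -98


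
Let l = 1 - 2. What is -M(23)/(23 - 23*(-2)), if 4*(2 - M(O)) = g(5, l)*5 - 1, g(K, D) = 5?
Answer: 4/69 ≈ 0.057971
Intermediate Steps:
l = -1
M(O) = -4 (M(O) = 2 - (5*5 - 1)/4 = 2 - (25 - 1)/4 = 2 - ¼*24 = 2 - 6 = -4)
-M(23)/(23 - 23*(-2)) = -(-4)/(23 - 23*(-2)) = -(-4)/(23 + 46) = -(-4)/69 = -1*(-4/69) = 4/69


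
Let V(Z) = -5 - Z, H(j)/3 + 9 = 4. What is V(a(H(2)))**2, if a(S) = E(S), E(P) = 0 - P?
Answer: 400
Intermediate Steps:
H(j) = -15 (H(j) = -27 + 3*4 = -27 + 12 = -15)
E(P) = -P
a(S) = -S
V(a(H(2)))**2 = (-5 - (-1)*(-15))**2 = (-5 - 1*15)**2 = (-5 - 15)**2 = (-20)**2 = 400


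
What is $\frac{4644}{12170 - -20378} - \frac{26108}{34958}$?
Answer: $- \frac{85927279}{142226623} \approx -0.60416$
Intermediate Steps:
$\frac{4644}{12170 - -20378} - \frac{26108}{34958} = \frac{4644}{12170 + 20378} - \frac{13054}{17479} = \frac{4644}{32548} - \frac{13054}{17479} = 4644 \cdot \frac{1}{32548} - \frac{13054}{17479} = \frac{1161}{8137} - \frac{13054}{17479} = - \frac{85927279}{142226623}$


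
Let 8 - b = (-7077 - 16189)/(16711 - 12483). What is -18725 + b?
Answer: -39556105/2114 ≈ -18712.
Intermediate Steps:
b = 28545/2114 (b = 8 - (-7077 - 16189)/(16711 - 12483) = 8 - (-23266)/4228 = 8 - 1*(-11633/2114) = 8 + 11633/2114 = 28545/2114 ≈ 13.503)
-18725 + b = -18725 + 28545/2114 = -39556105/2114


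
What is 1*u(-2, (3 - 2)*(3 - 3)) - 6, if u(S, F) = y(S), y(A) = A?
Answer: -8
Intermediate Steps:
u(S, F) = S
1*u(-2, (3 - 2)*(3 - 3)) - 6 = 1*(-2) - 6 = -2 - 6 = -8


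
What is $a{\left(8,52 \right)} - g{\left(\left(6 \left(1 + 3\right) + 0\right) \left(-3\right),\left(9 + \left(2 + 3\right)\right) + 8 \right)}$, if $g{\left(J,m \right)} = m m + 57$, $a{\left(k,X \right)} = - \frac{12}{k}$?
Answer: $- \frac{1085}{2} \approx -542.5$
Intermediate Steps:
$g{\left(J,m \right)} = 57 + m^{2}$ ($g{\left(J,m \right)} = m^{2} + 57 = 57 + m^{2}$)
$a{\left(8,52 \right)} - g{\left(\left(6 \left(1 + 3\right) + 0\right) \left(-3\right),\left(9 + \left(2 + 3\right)\right) + 8 \right)} = - \frac{12}{8} - \left(57 + \left(\left(9 + \left(2 + 3\right)\right) + 8\right)^{2}\right) = \left(-12\right) \frac{1}{8} - \left(57 + \left(\left(9 + 5\right) + 8\right)^{2}\right) = - \frac{3}{2} - \left(57 + \left(14 + 8\right)^{2}\right) = - \frac{3}{2} - \left(57 + 22^{2}\right) = - \frac{3}{2} - \left(57 + 484\right) = - \frac{3}{2} - 541 = - \frac{1085}{2}$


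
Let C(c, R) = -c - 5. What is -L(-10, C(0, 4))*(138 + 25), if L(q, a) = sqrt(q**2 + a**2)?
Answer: -815*sqrt(5) ≈ -1822.4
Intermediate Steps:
C(c, R) = -5 - c
L(q, a) = sqrt(a**2 + q**2)
-L(-10, C(0, 4))*(138 + 25) = -sqrt((-5 - 1*0)**2 + (-10)**2)*(138 + 25) = -sqrt((-5 + 0)**2 + 100)*163 = -sqrt((-5)**2 + 100)*163 = -sqrt(25 + 100)*163 = -sqrt(125)*163 = -5*sqrt(5)*163 = -815*sqrt(5)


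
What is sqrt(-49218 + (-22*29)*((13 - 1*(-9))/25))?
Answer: I*sqrt(1244486)/5 ≈ 223.11*I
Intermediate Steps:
sqrt(-49218 + (-22*29)*((13 - 1*(-9))/25)) = sqrt(-49218 - 638*(13 + 9)/25) = sqrt(-49218 - 14036/25) = sqrt(-1244486/25) = I*sqrt(1244486)/5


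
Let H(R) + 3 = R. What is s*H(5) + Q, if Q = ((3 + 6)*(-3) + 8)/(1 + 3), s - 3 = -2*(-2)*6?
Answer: 197/4 ≈ 49.250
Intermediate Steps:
H(R) = -3 + R
s = 27 (s = 3 - 2*(-2)*6 = 3 + 4*6 = 3 + 24 = 27)
Q = -19/4 (Q = (9*(-3) + 8)/4 = (-27 + 8)*(1/4) = -19*1/4 = -19/4 ≈ -4.7500)
s*H(5) + Q = 27*(-3 + 5) - 19/4 = 27*2 - 19/4 = 54 - 19/4 = 197/4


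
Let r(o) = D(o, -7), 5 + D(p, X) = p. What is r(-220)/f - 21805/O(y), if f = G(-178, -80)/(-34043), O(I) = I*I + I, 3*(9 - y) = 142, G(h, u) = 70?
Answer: 281836791/2576 ≈ 1.0941e+5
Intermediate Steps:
D(p, X) = -5 + p
r(o) = -5 + o
y = -115/3 (y = 9 - ⅓*142 = 9 - 142/3 = -115/3 ≈ -38.333)
O(I) = I + I² (O(I) = I² + I = I + I²)
f = -70/34043 (f = 70/(-34043) = 70*(-1/34043) = -70/34043 ≈ -0.0020562)
r(-220)/f - 21805/O(y) = (-5 - 220)/(-70/34043) - 21805*(-3/(115*(1 - 115/3))) = -225*(-34043/70) - 21805/((-115/3*(-112/3))) = 1531935/14 - 21805/12880/9 = 1531935/14 - 21805*9/12880 = 1531935/14 - 5607/368 = 281836791/2576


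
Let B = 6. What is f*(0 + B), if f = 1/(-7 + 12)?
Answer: 6/5 ≈ 1.2000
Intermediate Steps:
f = ⅕ (f = 1/5 = ⅕ ≈ 0.20000)
f*(0 + B) = (0 + 6)/5 = (⅕)*6 = 6/5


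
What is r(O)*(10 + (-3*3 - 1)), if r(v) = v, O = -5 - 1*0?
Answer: 0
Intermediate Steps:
O = -5 (O = -5 + 0 = -5)
r(O)*(10 + (-3*3 - 1)) = -5*(10 + (-3*3 - 1)) = -5*(10 + (-9 - 1)) = -5*(10 - 10) = -5*0 = 0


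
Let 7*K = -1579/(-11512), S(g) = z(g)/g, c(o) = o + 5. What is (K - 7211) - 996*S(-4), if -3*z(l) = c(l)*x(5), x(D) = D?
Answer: -614532005/80584 ≈ -7626.0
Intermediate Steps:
c(o) = 5 + o
z(l) = -25/3 - 5*l/3 (z(l) = -(5 + l)*5/3 = -(25 + 5*l)/3 = -25/3 - 5*l/3)
S(g) = (-25/3 - 5*g/3)/g
K = 1579/80584 (K = (-1579/(-11512))/7 = (-1579*(-1/11512))/7 = (⅐)*(1579/11512) = 1579/80584 ≈ 0.019594)
(K - 7211) - 996*S(-4) = (1579/80584 - 7211) - 1660*(-5 - 1*(-4))/(-4) = -581089645/80584 - 1660*(-1)*(-5 + 4)/4 = -581089645/80584 - 1660*(-1)*(-1)/4 = -581089645/80584 - 996*5/12 = -581089645/80584 - 415 = -614532005/80584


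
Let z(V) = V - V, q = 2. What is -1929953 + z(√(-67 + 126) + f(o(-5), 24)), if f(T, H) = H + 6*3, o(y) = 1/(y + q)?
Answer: -1929953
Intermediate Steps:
o(y) = 1/(2 + y) (o(y) = 1/(y + 2) = 1/(2 + y))
f(T, H) = 18 + H (f(T, H) = H + 18 = 18 + H)
z(V) = 0
-1929953 + z(√(-67 + 126) + f(o(-5), 24)) = -1929953 + 0 = -1929953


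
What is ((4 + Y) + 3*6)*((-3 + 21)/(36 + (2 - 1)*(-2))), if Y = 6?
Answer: 252/17 ≈ 14.824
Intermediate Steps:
((4 + Y) + 3*6)*((-3 + 21)/(36 + (2 - 1)*(-2))) = ((4 + 6) + 3*6)*((-3 + 21)/(36 + (2 - 1)*(-2))) = (10 + 18)*(18/(36 + 1*(-2))) = 28*(18/(36 - 2)) = 28*(18/34) = 28*(18*(1/34)) = 28*(9/17) = 252/17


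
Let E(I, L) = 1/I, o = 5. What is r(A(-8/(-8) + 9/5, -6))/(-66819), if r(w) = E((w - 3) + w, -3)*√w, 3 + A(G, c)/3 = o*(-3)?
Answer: I*√6/2472303 ≈ 9.9077e-7*I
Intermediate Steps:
A(G, c) = -54 (A(G, c) = -9 + 3*(5*(-3)) = -9 + 3*(-15) = -9 - 45 = -54)
r(w) = √w/(-3 + 2*w) (r(w) = √w/((w - 3) + w) = √w/((-3 + w) + w) = √w/(-3 + 2*w))
r(A(-8/(-8) + 9/5, -6))/(-66819) = (√(-54)/(-3 + 2*(-54)))/(-66819) = ((3*I*√6)/(-3 - 108))*(-1/66819) = ((3*I*√6)/(-111))*(-1/66819) = ((3*I*√6)*(-1/111))*(-1/66819) = -I*√6/37*(-1/66819) = I*√6/2472303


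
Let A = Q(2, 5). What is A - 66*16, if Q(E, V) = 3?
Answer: -1053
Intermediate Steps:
A = 3
A - 66*16 = 3 - 66*16 = 3 - 1056 = -1053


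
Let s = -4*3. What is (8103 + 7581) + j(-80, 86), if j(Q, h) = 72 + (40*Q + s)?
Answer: 12544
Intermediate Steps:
s = -12
j(Q, h) = 60 + 40*Q (j(Q, h) = 72 + (40*Q - 12) = 72 + (-12 + 40*Q) = 60 + 40*Q)
(8103 + 7581) + j(-80, 86) = (8103 + 7581) + (60 + 40*(-80)) = 15684 + (60 - 3200) = 15684 - 3140 = 12544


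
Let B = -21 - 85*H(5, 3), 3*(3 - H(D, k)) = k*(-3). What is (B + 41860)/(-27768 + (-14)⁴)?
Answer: 41329/10648 ≈ 3.8814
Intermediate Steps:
H(D, k) = 3 + k (H(D, k) = 3 - k*(-3)/3 = 3 - (-1)*k = 3 + k)
B = -531 (B = -21 - 85*(3 + 3) = -21 - 85*6 = -21 - 510 = -531)
(B + 41860)/(-27768 + (-14)⁴) = (-531 + 41860)/(-27768 + (-14)⁴) = 41329/(-27768 + 38416) = 41329/10648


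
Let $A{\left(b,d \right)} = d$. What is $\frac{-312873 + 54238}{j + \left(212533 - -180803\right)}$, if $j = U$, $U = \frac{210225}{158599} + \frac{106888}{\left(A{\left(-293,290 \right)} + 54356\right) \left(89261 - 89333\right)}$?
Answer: $- \frac{20173842582640110}{30680784652939807} \approx -0.65754$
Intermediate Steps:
$U = \frac{101272556911}{78001208586}$ ($U = \frac{210225}{158599} + \frac{106888}{\left(290 + 54356\right) \left(89261 - 89333\right)} = 210225 \cdot \frac{1}{158599} + \frac{106888}{54646 \left(-72\right)} = \frac{210225}{158599} + \frac{106888}{-3934512} = \frac{210225}{158599} + 106888 \left(- \frac{1}{3934512}\right) = \frac{210225}{158599} - \frac{13361}{491814} = \frac{101272556911}{78001208586} \approx 1.2983$)
$j = \frac{101272556911}{78001208586} \approx 1.2983$
$\frac{-312873 + 54238}{j + \left(212533 - -180803\right)} = \frac{-312873 + 54238}{\frac{101272556911}{78001208586} + \left(212533 - -180803\right)} = - \frac{258635}{\frac{101272556911}{78001208586} + \left(212533 + 180803\right)} = - \frac{258635}{\frac{101272556911}{78001208586} + 393336} = - \frac{258635}{\frac{30680784652939807}{78001208586}} = \left(-258635\right) \frac{78001208586}{30680784652939807} = - \frac{20173842582640110}{30680784652939807}$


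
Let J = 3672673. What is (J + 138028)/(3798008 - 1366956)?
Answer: 3810701/2431052 ≈ 1.5675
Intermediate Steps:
(J + 138028)/(3798008 - 1366956) = (3672673 + 138028)/(3798008 - 1366956) = 3810701/2431052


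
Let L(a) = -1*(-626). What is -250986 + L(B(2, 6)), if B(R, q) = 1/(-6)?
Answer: -250360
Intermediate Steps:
B(R, q) = -1/6
L(a) = 626
-250986 + L(B(2, 6)) = -250986 + 626 = -250360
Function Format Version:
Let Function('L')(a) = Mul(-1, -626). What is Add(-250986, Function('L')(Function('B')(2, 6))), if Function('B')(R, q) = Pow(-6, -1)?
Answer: -250360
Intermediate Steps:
Function('B')(R, q) = Rational(-1, 6)
Function('L')(a) = 626
Add(-250986, Function('L')(Function('B')(2, 6))) = Add(-250986, 626) = -250360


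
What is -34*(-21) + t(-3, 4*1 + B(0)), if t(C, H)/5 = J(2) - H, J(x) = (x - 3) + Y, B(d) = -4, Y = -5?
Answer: 684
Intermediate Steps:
J(x) = -8 + x (J(x) = (x - 3) - 5 = (-3 + x) - 5 = -8 + x)
t(C, H) = -30 - 5*H (t(C, H) = 5*((-8 + 2) - H) = 5*(-6 - H) = -30 - 5*H)
-34*(-21) + t(-3, 4*1 + B(0)) = -34*(-21) + (-30 - 5*(4*1 - 4)) = 714 + (-30 - 5*(4 - 4)) = 714 + (-30 - 5*0) = 714 + (-30 + 0) = 714 - 30 = 684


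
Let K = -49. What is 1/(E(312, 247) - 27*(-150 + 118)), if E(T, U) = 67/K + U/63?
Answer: 441/382150 ≈ 0.0011540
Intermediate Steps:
E(T, U) = -67/49 + U/63 (E(T, U) = 67/(-49) + U/63 = 67*(-1/49) + U*(1/63) = -67/49 + U/63)
1/(E(312, 247) - 27*(-150 + 118)) = 1/((-67/49 + (1/63)*247) - 27*(-150 + 118)) = 1/((-67/49 + 247/63) - 27*(-32)) = 1/(1126/441 + 864) = 1/(382150/441) = 441/382150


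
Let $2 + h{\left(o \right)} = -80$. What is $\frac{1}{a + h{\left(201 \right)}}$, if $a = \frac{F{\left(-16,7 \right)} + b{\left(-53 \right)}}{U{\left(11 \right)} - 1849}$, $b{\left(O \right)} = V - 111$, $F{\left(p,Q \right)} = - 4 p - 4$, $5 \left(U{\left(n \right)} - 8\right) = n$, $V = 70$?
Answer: $- \frac{9194}{754003} \approx -0.012194$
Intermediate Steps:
$U{\left(n \right)} = 8 + \frac{n}{5}$
$F{\left(p,Q \right)} = -4 - 4 p$
$b{\left(O \right)} = -41$ ($b{\left(O \right)} = 70 - 111 = -41$)
$h{\left(o \right)} = -82$ ($h{\left(o \right)} = -2 - 80 = -82$)
$a = - \frac{95}{9194}$ ($a = \frac{\left(-4 - -64\right) - 41}{\left(8 + \frac{1}{5} \cdot 11\right) - 1849} = \frac{\left(-4 + 64\right) - 41}{\left(8 + \frac{11}{5}\right) - 1849} = \frac{60 - 41}{\frac{51}{5} - 1849} = \frac{19}{- \frac{9194}{5}} = 19 \left(- \frac{5}{9194}\right) = - \frac{95}{9194} \approx -0.010333$)
$\frac{1}{a + h{\left(201 \right)}} = \frac{1}{- \frac{95}{9194} - 82} = \frac{1}{- \frac{754003}{9194}} = - \frac{9194}{754003}$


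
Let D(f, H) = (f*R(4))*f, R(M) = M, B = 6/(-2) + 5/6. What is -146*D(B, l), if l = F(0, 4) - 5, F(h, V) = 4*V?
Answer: -24674/9 ≈ -2741.6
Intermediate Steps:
B = -13/6 (B = 6*(-½) + 5*(⅙) = -3 + ⅚ = -13/6 ≈ -2.1667)
l = 11 (l = 4*4 - 5 = 16 - 5 = 11)
D(f, H) = 4*f² (D(f, H) = (f*4)*f = (4*f)*f = 4*f²)
-146*D(B, l) = -584*(-13/6)² = -584*169/36 = -146*169/9 = -24674/9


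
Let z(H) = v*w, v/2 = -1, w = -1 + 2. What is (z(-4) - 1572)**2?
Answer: 2477476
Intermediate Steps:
w = 1
v = -2 (v = 2*(-1) = -2)
z(H) = -2 (z(H) = -2*1 = -2)
(z(-4) - 1572)**2 = (-2 - 1572)**2 = (-1574)**2 = 2477476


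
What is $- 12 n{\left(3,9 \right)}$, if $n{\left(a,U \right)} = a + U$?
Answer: $-144$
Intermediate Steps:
$n{\left(a,U \right)} = U + a$
$- 12 n{\left(3,9 \right)} = - 12 \left(9 + 3\right) = \left(-12\right) 12 = -144$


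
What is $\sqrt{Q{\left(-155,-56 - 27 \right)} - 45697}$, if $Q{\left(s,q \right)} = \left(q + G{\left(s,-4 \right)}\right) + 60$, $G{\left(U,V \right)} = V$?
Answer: $2 i \sqrt{11431} \approx 213.83 i$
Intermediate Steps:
$Q{\left(s,q \right)} = 56 + q$ ($Q{\left(s,q \right)} = \left(q - 4\right) + 60 = \left(-4 + q\right) + 60 = 56 + q$)
$\sqrt{Q{\left(-155,-56 - 27 \right)} - 45697} = \sqrt{\left(56 - 83\right) - 45697} = \sqrt{-27 - 45697} = \sqrt{-45724} = 2 i \sqrt{11431}$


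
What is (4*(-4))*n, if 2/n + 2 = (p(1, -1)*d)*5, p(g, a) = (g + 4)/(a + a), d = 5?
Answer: 64/129 ≈ 0.49612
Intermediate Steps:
p(g, a) = (4 + g)/(2*a) (p(g, a) = (4 + g)/((2*a)) = (4 + g)*(1/(2*a)) = (4 + g)/(2*a))
n = -4/129 (n = 2/(-2 + (((½)*(4 + 1)/(-1))*5)*5) = 2/(-2 + (((½)*(-1)*5)*5)*5) = 2/(-2 - 5/2*5*5) = 2/(-2 - 25/2*5) = 2/(-2 - 125/2) = 2/(-129/2) = 2*(-2/129) = -4/129 ≈ -0.031008)
(4*(-4))*n = (4*(-4))*(-4/129) = -16*(-4/129) = 64/129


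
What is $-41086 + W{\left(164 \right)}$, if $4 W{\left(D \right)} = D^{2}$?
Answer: $-34362$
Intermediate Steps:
$W{\left(D \right)} = \frac{D^{2}}{4}$
$-41086 + W{\left(164 \right)} = -41086 + \frac{164^{2}}{4} = -41086 + \frac{1}{4} \cdot 26896 = -41086 + 6724 = -34362$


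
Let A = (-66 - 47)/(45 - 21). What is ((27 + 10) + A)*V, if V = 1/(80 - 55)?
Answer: 31/24 ≈ 1.2917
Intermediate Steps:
V = 1/25 ≈ 0.040000
A = -113/24 ≈ -4.7083
((27 + 10) + A)*V = ((27 + 10) - 113/24)*(1/25) = (37 - 113/24)*(1/25) = (775/24)*(1/25) = 31/24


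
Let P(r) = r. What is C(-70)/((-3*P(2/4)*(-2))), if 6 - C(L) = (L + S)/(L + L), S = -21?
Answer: 107/60 ≈ 1.7833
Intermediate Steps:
C(L) = 6 - (-21 + L)/(2*L) (C(L) = 6 - (L - 21)/(L + L) = 6 - (-21 + L)/(2*L))
C(-70)/((-3*P(2/4)*(-2))) = ((½)*(21 + 11*(-70))/(-70))/((-6/4*(-2))) = ((½)*(-1/70)*(21 - 770))/((-6/4*(-2))) = ((½)*(-1/70)*(-749))/((-3*½*(-2))) = 107/(20*((-3/2*(-2)))) = (107/20)/3 = (107/20)*(⅓) = 107/60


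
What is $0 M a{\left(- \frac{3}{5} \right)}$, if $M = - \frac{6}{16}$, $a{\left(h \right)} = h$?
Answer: $0$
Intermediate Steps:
$M = - \frac{3}{8}$ ($M = \left(-6\right) \frac{1}{16} = - \frac{3}{8} \approx -0.375$)
$0 M a{\left(- \frac{3}{5} \right)} = 0 \left(- \frac{3}{8}\right) \left(- \frac{3}{5}\right) = 0 \left(\left(-3\right) \frac{1}{5}\right) = 0 \left(- \frac{3}{5}\right) = 0$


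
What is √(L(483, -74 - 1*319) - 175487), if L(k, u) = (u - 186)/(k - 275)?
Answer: 25*I*√759239/52 ≈ 418.92*I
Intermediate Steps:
L(k, u) = (-186 + u)/(-275 + k)
√(L(483, -74 - 1*319) - 175487) = √((-186 + (-74 - 1*319))/(-275 + 483) - 175487) = √((-186 + (-74 - 319))/208 - 175487) = √((-186 - 393)/208 - 175487) = √((1/208)*(-579) - 175487) = √(-579/208 - 175487) = √(-36501875/208) = 25*I*√759239/52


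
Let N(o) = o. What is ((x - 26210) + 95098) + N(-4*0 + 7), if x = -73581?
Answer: -4686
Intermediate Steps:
((x - 26210) + 95098) + N(-4*0 + 7) = ((-73581 - 26210) + 95098) + (-4*0 + 7) = (-99791 + 95098) + (0 + 7) = -4693 + 7 = -4686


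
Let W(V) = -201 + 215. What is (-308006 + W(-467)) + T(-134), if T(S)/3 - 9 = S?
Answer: -308367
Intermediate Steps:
T(S) = 27 + 3*S
W(V) = 14
(-308006 + W(-467)) + T(-134) = (-308006 + 14) + (27 + 3*(-134)) = -307992 + (27 - 402) = -307992 - 375 = -308367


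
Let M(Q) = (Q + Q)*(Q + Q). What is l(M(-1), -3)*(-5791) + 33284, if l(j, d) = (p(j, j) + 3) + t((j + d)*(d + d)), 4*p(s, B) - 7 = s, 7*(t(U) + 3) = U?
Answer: 625029/28 ≈ 22322.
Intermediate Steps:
t(U) = -3 + U/7
M(Q) = 4*Q² (M(Q) = (2*Q)*(2*Q) = 4*Q²)
p(s, B) = 7/4 + s/4
l(j, d) = 7/4 + j/4 + 2*d*(d + j)/7 (l(j, d) = ((7/4 + j/4) + 3) + (-3 + ((j + d)*(d + d))/7) = (19/4 + j/4) + (-3 + ((d + j)*(2*d))/7) = (19/4 + j/4) + (-3 + (2*d*(d + j))/7) = (19/4 + j/4) + (-3 + 2*d*(d + j)/7) = 7/4 + j/4 + 2*d*(d + j)/7)
l(M(-1), -3)*(-5791) + 33284 = (7/4 + (4*(-1)²)/4 + (2/7)*(-3)*(-3 + 4*(-1)²))*(-5791) + 33284 = (7/4 + (4*1)/4 + (2/7)*(-3)*(-3 + 4*1))*(-5791) + 33284 = (7/4 + (¼)*4 + (2/7)*(-3)*(-3 + 4))*(-5791) + 33284 = (7/4 + 1 + (2/7)*(-3)*1)*(-5791) + 33284 = (7/4 + 1 - 6/7)*(-5791) + 33284 = (53/28)*(-5791) + 33284 = -306923/28 + 33284 = 625029/28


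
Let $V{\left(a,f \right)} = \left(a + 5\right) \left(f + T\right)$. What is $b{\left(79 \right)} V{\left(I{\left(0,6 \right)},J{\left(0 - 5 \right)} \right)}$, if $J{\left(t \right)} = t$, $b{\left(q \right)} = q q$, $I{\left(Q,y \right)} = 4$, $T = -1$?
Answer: $-337014$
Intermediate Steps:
$b{\left(q \right)} = q^{2}$
$V{\left(a,f \right)} = \left(-1 + f\right) \left(5 + a\right)$ ($V{\left(a,f \right)} = \left(a + 5\right) \left(f - 1\right) = \left(5 + a\right) \left(-1 + f\right) = \left(-1 + f\right) \left(5 + a\right)$)
$b{\left(79 \right)} V{\left(I{\left(0,6 \right)},J{\left(0 - 5 \right)} \right)} = 79^{2} \left(-5 - 4 + 5 \left(0 - 5\right) + 4 \left(0 - 5\right)\right) = 6241 \left(-5 - 4 + 5 \left(0 - 5\right) + 4 \left(0 - 5\right)\right) = 6241 \left(-5 - 4 + 5 \left(-5\right) + 4 \left(-5\right)\right) = 6241 \left(-5 - 4 - 25 - 20\right) = 6241 \left(-54\right) = -337014$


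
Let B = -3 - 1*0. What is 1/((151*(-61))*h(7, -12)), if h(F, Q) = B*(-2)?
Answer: -1/55266 ≈ -1.8094e-5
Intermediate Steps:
B = -3 (B = -3 + 0 = -3)
h(F, Q) = 6 (h(F, Q) = -3*(-2) = 6)
1/((151*(-61))*h(7, -12)) = 1/((151*(-61))*6) = 1/(-9211*6) = 1/(-55266) = -1/55266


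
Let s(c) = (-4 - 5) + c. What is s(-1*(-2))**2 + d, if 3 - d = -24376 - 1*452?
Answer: 24880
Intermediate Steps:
s(c) = -9 + c
d = 24831 (d = 3 - (-24376 - 1*452) = 3 - (-24376 - 452) = 3 - 1*(-24828) = 3 + 24828 = 24831)
s(-1*(-2))**2 + d = (-9 - 1*(-2))**2 + 24831 = (-9 + 2)**2 + 24831 = (-7)**2 + 24831 = 49 + 24831 = 24880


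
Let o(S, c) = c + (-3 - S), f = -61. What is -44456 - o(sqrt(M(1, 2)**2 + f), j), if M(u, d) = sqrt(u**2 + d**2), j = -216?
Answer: -44237 + 2*I*sqrt(14) ≈ -44237.0 + 7.4833*I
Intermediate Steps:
M(u, d) = sqrt(d**2 + u**2)
o(S, c) = -3 + c - S
-44456 - o(sqrt(M(1, 2)**2 + f), j) = -44456 - (-3 - 216 - sqrt((sqrt(2**2 + 1**2))**2 - 61)) = -44456 - (-3 - 216 - sqrt((sqrt(4 + 1))**2 - 61)) = -44456 - (-3 - 216 - sqrt((sqrt(5))**2 - 61)) = -44456 - (-3 - 216 - sqrt(5 - 61)) = -44456 - (-3 - 216 - sqrt(-56)) = -44456 - (-3 - 216 - 2*I*sqrt(14)) = -44456 - (-219 - 2*I*sqrt(14)) = -44456 + (219 + 2*I*sqrt(14)) = -44237 + 2*I*sqrt(14)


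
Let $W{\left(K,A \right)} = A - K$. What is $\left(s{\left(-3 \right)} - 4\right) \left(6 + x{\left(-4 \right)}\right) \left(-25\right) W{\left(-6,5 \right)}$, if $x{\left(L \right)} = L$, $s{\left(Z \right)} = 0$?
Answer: $2200$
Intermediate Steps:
$\left(s{\left(-3 \right)} - 4\right) \left(6 + x{\left(-4 \right)}\right) \left(-25\right) W{\left(-6,5 \right)} = \left(0 - 4\right) \left(6 - 4\right) \left(-25\right) \left(5 - -6\right) = \left(-4\right) 2 \left(-25\right) \left(5 + 6\right) = \left(-8\right) \left(-25\right) 11 = 200 \cdot 11 = 2200$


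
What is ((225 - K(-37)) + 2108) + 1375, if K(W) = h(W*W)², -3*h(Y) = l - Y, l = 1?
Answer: -204228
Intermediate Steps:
h(Y) = -⅓ + Y/3 (h(Y) = -(1 - Y)/3 = -⅓ + Y/3)
K(W) = (-⅓ + W²/3)² (K(W) = (-⅓ + (W*W)/3)² = (-⅓ + W²/3)²)
((225 - K(-37)) + 2108) + 1375 = ((225 - (-1 + (-37)²)²/9) + 2108) + 1375 = ((225 - (-1 + 1369)²/9) + 2108) + 1375 = ((225 - 1368²/9) + 2108) + 1375 = ((225 - 1871424/9) + 2108) + 1375 = ((225 - 1*207936) + 2108) + 1375 = ((225 - 207936) + 2108) + 1375 = (-207711 + 2108) + 1375 = -205603 + 1375 = -204228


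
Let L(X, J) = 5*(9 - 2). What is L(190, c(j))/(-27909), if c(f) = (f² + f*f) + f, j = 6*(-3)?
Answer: -5/3987 ≈ -0.0012541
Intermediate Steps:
j = -18
c(f) = f + 2*f² (c(f) = (f² + f²) + f = 2*f² + f = f + 2*f²)
L(X, J) = 35 (L(X, J) = 5*7 = 35)
L(190, c(j))/(-27909) = 35/(-27909) = 35*(-1/27909) = -5/3987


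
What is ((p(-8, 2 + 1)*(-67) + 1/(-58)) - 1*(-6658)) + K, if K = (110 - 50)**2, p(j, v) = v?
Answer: 583305/58 ≈ 10057.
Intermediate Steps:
K = 3600 (K = 60**2 = 3600)
((p(-8, 2 + 1)*(-67) + 1/(-58)) - 1*(-6658)) + K = (((2 + 1)*(-67) + 1/(-58)) - 1*(-6658)) + 3600 = ((3*(-67) + 1*(-1/58)) + 6658) + 3600 = ((-201 - 1/58) + 6658) + 3600 = (-11659/58 + 6658) + 3600 = 374505/58 + 3600 = 583305/58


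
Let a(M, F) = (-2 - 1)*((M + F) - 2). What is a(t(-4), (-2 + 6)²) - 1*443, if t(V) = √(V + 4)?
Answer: -485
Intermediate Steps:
t(V) = √(4 + V)
a(M, F) = 6 - 3*F - 3*M (a(M, F) = -3*((F + M) - 2) = -3*(-2 + F + M) = 6 - 3*F - 3*M)
a(t(-4), (-2 + 6)²) - 1*443 = (6 - 3*(-2 + 6)² - 3*√(4 - 4)) - 1*443 = (6 - 3*4² - 3*√0) - 443 = (6 - 3*16 - 3*0) - 443 = (6 - 48 + 0) - 443 = -42 - 443 = -485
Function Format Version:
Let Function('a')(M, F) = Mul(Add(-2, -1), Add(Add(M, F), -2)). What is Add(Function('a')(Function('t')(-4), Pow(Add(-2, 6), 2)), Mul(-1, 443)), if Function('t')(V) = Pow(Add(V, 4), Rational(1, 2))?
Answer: -485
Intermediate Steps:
Function('t')(V) = Pow(Add(4, V), Rational(1, 2))
Function('a')(M, F) = Add(6, Mul(-3, F), Mul(-3, M)) (Function('a')(M, F) = Mul(-3, Add(Add(F, M), -2)) = Mul(-3, Add(-2, F, M)) = Add(6, Mul(-3, F), Mul(-3, M)))
Add(Function('a')(Function('t')(-4), Pow(Add(-2, 6), 2)), Mul(-1, 443)) = Add(Add(6, Mul(-3, Pow(Add(-2, 6), 2)), Mul(-3, Pow(Add(4, -4), Rational(1, 2)))), Mul(-1, 443)) = Add(Add(6, Mul(-3, Pow(4, 2)), Mul(-3, Pow(0, Rational(1, 2)))), -443) = Add(Add(6, Mul(-3, 16), Mul(-3, 0)), -443) = Add(Add(6, -48, 0), -443) = Add(-42, -443) = -485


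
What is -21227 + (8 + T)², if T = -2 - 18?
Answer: -21083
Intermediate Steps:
T = -20
-21227 + (8 + T)² = -21227 + (8 - 20)² = -21227 + (-12)² = -21227 + 144 = -21083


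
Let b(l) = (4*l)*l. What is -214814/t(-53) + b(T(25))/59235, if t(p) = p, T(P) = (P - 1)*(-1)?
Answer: 4241543134/1046485 ≈ 4053.1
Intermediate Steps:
T(P) = 1 - P (T(P) = (-1 + P)*(-1) = 1 - P)
b(l) = 4*l²
-214814/t(-53) + b(T(25))/59235 = -214814/(-53) + (4*(1 - 1*25)²)/59235 = -214814*(-1/53) + (4*(1 - 25)²)*(1/59235) = 214814/53 + (4*(-24)²)*(1/59235) = 214814/53 + (4*576)*(1/59235) = 214814/53 + 2304*(1/59235) = 214814/53 + 768/19745 = 4241543134/1046485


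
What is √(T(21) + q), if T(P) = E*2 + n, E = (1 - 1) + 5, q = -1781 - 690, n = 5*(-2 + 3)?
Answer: 2*I*√614 ≈ 49.558*I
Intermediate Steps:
n = 5 (n = 5*1 = 5)
q = -2471
E = 5 (E = 0 + 5 = 5)
T(P) = 15 (T(P) = 5*2 + 5 = 10 + 5 = 15)
√(T(21) + q) = √(15 - 2471) = √(-2456) = 2*I*√614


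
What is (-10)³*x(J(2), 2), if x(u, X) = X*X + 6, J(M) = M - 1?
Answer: -10000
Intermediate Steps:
J(M) = -1 + M
x(u, X) = 6 + X² (x(u, X) = X² + 6 = 6 + X²)
(-10)³*x(J(2), 2) = (-10)³*(6 + 2²) = -1000*(6 + 4) = -1000*10 = -10000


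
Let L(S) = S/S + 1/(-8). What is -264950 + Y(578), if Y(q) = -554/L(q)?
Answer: -1859082/7 ≈ -2.6558e+5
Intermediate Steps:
L(S) = 7/8 (L(S) = 1 + 1*(-⅛) = 1 - ⅛ = 7/8)
Y(q) = -4432/7 (Y(q) = -554/7/8 = -554*8/7 = -4432/7)
-264950 + Y(578) = -264950 - 4432/7 = -1859082/7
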